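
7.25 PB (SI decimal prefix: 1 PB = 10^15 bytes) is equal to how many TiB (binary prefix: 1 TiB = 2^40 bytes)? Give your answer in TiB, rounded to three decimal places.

6,593.837 TiB

7.25 PB × 1,000,000,000,000,000 bytes/PB = 7,250,000,000,000,000 bytes
1 TiB = 1,099,511,627,776 bytes
7,250,000,000,000,000 / 1,099,511,627,776 = 6,593.837 TiB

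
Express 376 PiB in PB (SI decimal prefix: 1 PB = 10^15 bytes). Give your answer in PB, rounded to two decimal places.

376 PiB = 376 × 2^50 bytes = 423,338,364,972,826,624 bytes
1 PB = 1,000,000,000,000,000 bytes
423,338,364,972,826,624 / 1,000,000,000,000,000 = 423.34 PB

423.34 PB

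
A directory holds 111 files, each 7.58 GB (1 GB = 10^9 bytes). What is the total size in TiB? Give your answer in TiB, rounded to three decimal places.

Total = 111 × 7.58 GB = 841.38 GB
= 841.38 × 1,000,000,000 bytes = 841,380,000,000 bytes
1 TiB = 1,099,511,627,776 bytes
841,380,000,000 / 1,099,511,627,776 = 0.765 TiB

0.765 TiB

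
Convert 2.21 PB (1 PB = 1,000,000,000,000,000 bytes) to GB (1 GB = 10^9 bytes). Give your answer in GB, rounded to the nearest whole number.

2.21 PB = 2.21 × 10^15 bytes = 2,210,000,000,000,000 bytes
1 GB = 10^9 bytes = 1,000,000,000 bytes
2,210,000,000,000,000 / 1,000,000,000 = 2,210,000 GB

2,210,000 GB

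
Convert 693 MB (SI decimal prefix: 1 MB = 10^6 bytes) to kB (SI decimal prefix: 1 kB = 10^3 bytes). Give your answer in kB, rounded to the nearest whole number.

693,000 kB

693 MB = 693 × 10^6 bytes = 693,000,000 bytes
1 kB = 10^3 bytes = 1,000 bytes
693,000,000 / 1,000 = 693,000 kB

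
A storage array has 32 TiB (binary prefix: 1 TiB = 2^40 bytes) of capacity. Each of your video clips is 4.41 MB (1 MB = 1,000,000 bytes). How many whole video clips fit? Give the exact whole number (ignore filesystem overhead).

Capacity: 32 TiB = 35,184,372,088,832 bytes
Per item: 4.41 MB = 4,410,000 bytes
⌊35,184,372,088,832 / 4,410,000⌋ = 7,978,315

7,978,315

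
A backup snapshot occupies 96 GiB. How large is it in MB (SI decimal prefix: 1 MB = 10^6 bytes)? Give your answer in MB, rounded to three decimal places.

96 GiB = 96 × 2^30 bytes = 103,079,215,104 bytes
1 MB = 10^6 bytes = 1,000,000 bytes
103,079,215,104 / 1,000,000 = 103,079.215 MB

103,079.215 MB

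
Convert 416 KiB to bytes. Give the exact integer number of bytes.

416 × 1,024 = 425,984 bytes

425,984 bytes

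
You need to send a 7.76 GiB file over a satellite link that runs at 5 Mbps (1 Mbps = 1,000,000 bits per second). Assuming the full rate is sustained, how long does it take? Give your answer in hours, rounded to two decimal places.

7.76 GiB = 8,332,236,554.24 bytes = 66,657,892,433.92 bits
5 Mbps = 5,000,000 bits/s
time = 66,657,892,433.92 / 5,000,000 = 13,331.5785 s
13,331.5785 s / 3600 = 3.70 hours

3.70 hours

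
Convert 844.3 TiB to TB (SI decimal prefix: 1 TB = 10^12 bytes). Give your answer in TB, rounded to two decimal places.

928.32 TB

844.3 TiB = 844.3 × 2^40 bytes = 928,317,667,331,276.8 bytes
1 TB = 1,000,000,000,000 bytes
928,317,667,331,276.8 / 1,000,000,000,000 = 928.32 TB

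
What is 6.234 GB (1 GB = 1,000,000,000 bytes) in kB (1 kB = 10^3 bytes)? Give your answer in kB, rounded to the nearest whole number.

6.234 GB = 6.234 × 10^9 bytes = 6,234,000,000 bytes
1 kB = 10^3 bytes = 1,000 bytes
6,234,000,000 / 1,000 = 6,234,000 kB

6,234,000 kB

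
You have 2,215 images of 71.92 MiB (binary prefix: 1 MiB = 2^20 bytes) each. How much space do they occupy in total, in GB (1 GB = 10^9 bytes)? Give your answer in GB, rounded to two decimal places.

Total = 2,215 × 71.92 MiB = 159302.8 MiB
= 159302.8 × 1,048,576 bytes = 167,041,092,812.8 bytes
1 GB = 1,000,000,000 bytes
167,041,092,812.8 / 1,000,000,000 = 167.04 GB

167.04 GB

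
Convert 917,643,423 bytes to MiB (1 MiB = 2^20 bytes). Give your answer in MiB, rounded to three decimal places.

917,643,423 bytes given.
1 MiB = 1,048,576 bytes
917,643,423 / 1,048,576 = 875.133 MiB

875.133 MiB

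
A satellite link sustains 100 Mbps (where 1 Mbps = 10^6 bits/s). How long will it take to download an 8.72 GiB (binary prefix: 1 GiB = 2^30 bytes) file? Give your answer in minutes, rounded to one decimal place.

12.5 minutes

8.72 GiB = 9,363,028,705.28 bytes = 74,904,229,642.24 bits
100 Mbps = 100,000,000 bits/s
time = 74,904,229,642.24 / 100,000,000 = 749.04 s
749.04 s / 60 = 12.5 minutes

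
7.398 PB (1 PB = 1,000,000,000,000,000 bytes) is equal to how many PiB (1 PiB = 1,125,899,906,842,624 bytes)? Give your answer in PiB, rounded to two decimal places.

6.57 PiB

7.398 PB = 7.398 × 10^15 bytes = 7,398,000,000,000,000 bytes
1 PiB = 2^50 bytes = 1,125,899,906,842,624 bytes
7,398,000,000,000,000 / 1,125,899,906,842,624 = 6.57 PiB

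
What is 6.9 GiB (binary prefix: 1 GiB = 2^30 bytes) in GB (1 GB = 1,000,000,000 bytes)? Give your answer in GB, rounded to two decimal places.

7.41 GB

6.9 GiB = 6.9 × 2^30 bytes = 7,408,818,585.6 bytes
1 GB = 10^9 bytes = 1,000,000,000 bytes
7,408,818,585.6 / 1,000,000,000 = 7.41 GB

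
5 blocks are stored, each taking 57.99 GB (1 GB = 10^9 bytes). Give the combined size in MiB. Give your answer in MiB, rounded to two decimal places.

276,517.87 MiB

Total = 5 × 57.99 GB = 289.95 GB
= 289.95 × 1,000,000,000 bytes = 289,950,000,000 bytes
1 MiB = 1,048,576 bytes
289,950,000,000 / 1,048,576 = 276,517.87 MiB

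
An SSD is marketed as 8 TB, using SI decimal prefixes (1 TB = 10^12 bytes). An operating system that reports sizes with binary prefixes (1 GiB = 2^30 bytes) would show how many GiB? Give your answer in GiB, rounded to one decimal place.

8 TB × 1,000,000,000,000 bytes/TB = 8,000,000,000,000 bytes
1 GiB = 2^30 bytes = 1,073,741,824 bytes
8,000,000,000,000 / 1,073,741,824 = 7,450.6 GiB

7,450.6 GiB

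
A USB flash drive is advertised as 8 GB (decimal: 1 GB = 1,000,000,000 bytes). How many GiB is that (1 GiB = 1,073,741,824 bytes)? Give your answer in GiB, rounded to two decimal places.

8 GB × 1,000,000,000 bytes/GB = 8,000,000,000 bytes
1 GiB = 1,073,741,824 bytes
8,000,000,000 / 1,073,741,824 = 7.45 GiB

7.45 GiB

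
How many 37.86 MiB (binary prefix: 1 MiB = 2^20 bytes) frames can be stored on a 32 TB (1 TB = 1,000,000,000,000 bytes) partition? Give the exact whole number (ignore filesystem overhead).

Capacity: 32 TB = 32,000,000,000,000 bytes
Per item: 37.86 MiB = 39,699,087.36 bytes
⌊32,000,000,000,000 / 39,699,087.36⌋ = 806,063

806,063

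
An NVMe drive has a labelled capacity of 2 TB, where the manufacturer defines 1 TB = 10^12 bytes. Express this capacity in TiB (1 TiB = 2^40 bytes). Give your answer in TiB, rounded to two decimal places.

2 TB × 1,000,000,000,000 bytes/TB = 2,000,000,000,000 bytes
1 TiB = 2^40 bytes = 1,099,511,627,776 bytes
2,000,000,000,000 / 1,099,511,627,776 = 1.82 TiB

1.82 TiB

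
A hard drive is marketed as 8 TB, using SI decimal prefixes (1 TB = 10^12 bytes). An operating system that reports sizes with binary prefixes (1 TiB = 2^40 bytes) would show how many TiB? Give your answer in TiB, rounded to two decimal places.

7.28 TiB

8 TB × 1,000,000,000,000 bytes/TB = 8,000,000,000,000 bytes
1 TiB = 2^40 bytes = 1,099,511,627,776 bytes
8,000,000,000,000 / 1,099,511,627,776 = 7.28 TiB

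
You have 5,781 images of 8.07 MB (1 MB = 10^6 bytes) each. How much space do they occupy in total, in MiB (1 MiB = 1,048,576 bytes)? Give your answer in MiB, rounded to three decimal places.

Total = 5,781 × 8.07 MB = 46652.67 MB
= 46652.67 × 1,000,000 bytes = 46,652,670,000 bytes
1 MiB = 1,048,576 bytes
46,652,670,000 / 1,048,576 = 44,491.453 MiB

44,491.453 MiB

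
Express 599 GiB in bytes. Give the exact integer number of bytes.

643,171,352,576 bytes

599 × 1,073,741,824 = 643,171,352,576 bytes  (1 GiB = 2^30 bytes)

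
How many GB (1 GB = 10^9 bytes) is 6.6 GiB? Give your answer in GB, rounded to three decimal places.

6.6 GiB × 1,073,741,824 bytes/GiB = 7,086,696,038.4 bytes
1 GB = 1,000,000,000 bytes
7,086,696,038.4 / 1,000,000,000 = 7.087 GB

7.087 GB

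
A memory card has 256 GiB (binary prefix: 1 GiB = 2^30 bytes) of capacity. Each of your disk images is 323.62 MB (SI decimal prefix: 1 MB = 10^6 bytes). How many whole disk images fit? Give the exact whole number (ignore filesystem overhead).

849

Capacity: 256 GiB = 274,877,906,944 bytes
Per item: 323.62 MB = 323,620,000 bytes
⌊274,877,906,944 / 323,620,000⌋ = 849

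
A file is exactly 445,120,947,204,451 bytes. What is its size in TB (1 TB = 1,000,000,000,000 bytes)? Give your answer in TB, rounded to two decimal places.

445.12 TB

445,120,947,204,451 bytes given.
1 TB = 10^12 bytes = 1,000,000,000,000 bytes
445,120,947,204,451 / 1,000,000,000,000 = 445.12 TB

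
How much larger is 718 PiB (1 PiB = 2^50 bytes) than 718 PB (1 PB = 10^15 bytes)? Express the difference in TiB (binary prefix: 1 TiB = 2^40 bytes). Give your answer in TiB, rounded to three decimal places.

718 PiB = 718 × 1,125,899,906,842,624 = 808,396,133,113,004,032 bytes
718 PB = 718 × 1,000,000,000,000,000 = 718,000,000,000,000,000 bytes
difference = 90,396,133,113,004,032 bytes
90,396,133,113,004,032 / 1,099,511,627,776 = 82,214.804 TiB

82,214.804 TiB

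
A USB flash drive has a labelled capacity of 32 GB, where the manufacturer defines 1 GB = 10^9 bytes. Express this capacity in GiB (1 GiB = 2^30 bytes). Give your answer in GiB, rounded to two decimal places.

32 GB = 32 × 10^9 bytes = 32,000,000,000 bytes
1 GiB = 1,073,741,824 bytes
32,000,000,000 / 1,073,741,824 = 29.80 GiB

29.80 GiB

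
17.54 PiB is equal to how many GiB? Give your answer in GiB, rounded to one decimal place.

17.54 PiB = 17.54 × 2^50 bytes = 19,748,284,366,019,624.96 bytes
1 GiB = 1,073,741,824 bytes
19,748,284,366,019,624.96 / 1,073,741,824 = 18,392,023.0 GiB

18,392,023.0 GiB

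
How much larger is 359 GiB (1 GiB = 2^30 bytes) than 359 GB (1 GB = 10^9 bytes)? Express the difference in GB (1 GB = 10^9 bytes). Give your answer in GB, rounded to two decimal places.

26.47 GB

359 GiB = 359 × 1,073,741,824 = 385,473,314,816 bytes
359 GB = 359 × 1,000,000,000 = 359,000,000,000 bytes
difference = 26,473,314,816 bytes
26,473,314,816 / 1,000,000,000 = 26.47 GB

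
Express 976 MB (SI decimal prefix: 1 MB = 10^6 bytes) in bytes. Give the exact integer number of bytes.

976 × 1,000,000 = 976,000,000 bytes  (1 MB = 10^6 bytes)

976,000,000 bytes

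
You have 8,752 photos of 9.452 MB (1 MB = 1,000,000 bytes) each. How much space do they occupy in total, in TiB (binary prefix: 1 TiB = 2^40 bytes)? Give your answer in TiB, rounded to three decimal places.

0.075 TiB

Total = 8,752 × 9.452 MB = 82723.904 MB
= 82723.904 × 1,000,000 bytes = 82,723,904,000 bytes
1 TiB = 1,099,511,627,776 bytes
82,723,904,000 / 1,099,511,627,776 = 0.075 TiB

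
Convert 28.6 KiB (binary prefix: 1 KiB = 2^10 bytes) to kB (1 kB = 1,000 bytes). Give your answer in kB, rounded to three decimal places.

28.6 KiB = 28.6 × 2^10 bytes = 29,286.4 bytes
1 kB = 10^3 bytes = 1,000 bytes
29,286.4 / 1,000 = 29.286 kB

29.286 kB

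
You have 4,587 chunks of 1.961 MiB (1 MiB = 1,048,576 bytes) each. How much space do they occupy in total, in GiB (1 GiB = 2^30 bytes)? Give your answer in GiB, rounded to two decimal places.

Total = 4,587 × 1.961 MiB = 8995.107 MiB
= 8995.107 × 1,048,576 bytes = 9,432,053,317.632 bytes
1 GiB = 1,073,741,824 bytes
9,432,053,317.632 / 1,073,741,824 = 8.78 GiB

8.78 GiB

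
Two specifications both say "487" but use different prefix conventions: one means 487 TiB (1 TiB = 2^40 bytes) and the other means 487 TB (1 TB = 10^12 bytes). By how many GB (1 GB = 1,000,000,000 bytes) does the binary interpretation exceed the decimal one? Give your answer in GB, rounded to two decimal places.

48,462.16 GB

487 TiB = 487 × 1,099,511,627,776 = 535,462,162,726,912 bytes
487 TB = 487 × 1,000,000,000,000 = 487,000,000,000,000 bytes
difference = 48,462,162,726,912 bytes
48,462,162,726,912 / 1,000,000,000 = 48,462.16 GB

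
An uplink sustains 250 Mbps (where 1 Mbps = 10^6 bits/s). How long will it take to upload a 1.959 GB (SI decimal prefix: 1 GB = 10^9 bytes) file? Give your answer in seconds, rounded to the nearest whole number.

63 seconds

1.959 GB = 1,959,000,000 bytes = 15,672,000,000 bits
250 Mbps = 250,000,000 bits/s
time = 15,672,000,000 / 250,000,000 = 63 s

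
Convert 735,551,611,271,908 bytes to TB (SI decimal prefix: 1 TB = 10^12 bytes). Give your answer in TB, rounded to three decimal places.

735.552 TB

735,551,611,271,908 bytes given.
1 TB = 1,000,000,000,000 bytes
735,551,611,271,908 / 1,000,000,000,000 = 735.552 TB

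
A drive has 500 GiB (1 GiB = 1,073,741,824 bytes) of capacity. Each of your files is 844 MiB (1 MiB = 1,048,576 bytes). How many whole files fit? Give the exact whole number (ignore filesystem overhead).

606

Capacity: 500 GiB = 536,870,912,000 bytes
Per item: 844 MiB = 884,998,144 bytes
⌊536,870,912,000 / 884,998,144⌋ = 606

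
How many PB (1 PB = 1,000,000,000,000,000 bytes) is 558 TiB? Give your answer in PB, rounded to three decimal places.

0.614 PB

558 TiB = 558 × 2^40 bytes = 613,527,488,299,008 bytes
1 PB = 1,000,000,000,000,000 bytes
613,527,488,299,008 / 1,000,000,000,000,000 = 0.614 PB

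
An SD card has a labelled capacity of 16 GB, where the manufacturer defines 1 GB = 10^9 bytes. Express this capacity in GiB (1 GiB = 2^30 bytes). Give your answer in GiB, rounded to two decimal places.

14.90 GiB

16 GB = 16 × 10^9 bytes = 16,000,000,000 bytes
1 GiB = 1,073,741,824 bytes
16,000,000,000 / 1,073,741,824 = 14.90 GiB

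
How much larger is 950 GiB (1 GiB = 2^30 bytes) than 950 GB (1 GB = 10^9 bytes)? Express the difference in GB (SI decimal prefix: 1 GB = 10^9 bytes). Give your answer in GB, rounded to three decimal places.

950 GiB = 950 × 1,073,741,824 = 1,020,054,732,800 bytes
950 GB = 950 × 1,000,000,000 = 950,000,000,000 bytes
difference = 70,054,732,800 bytes
70,054,732,800 / 1,000,000,000 = 70.055 GB

70.055 GB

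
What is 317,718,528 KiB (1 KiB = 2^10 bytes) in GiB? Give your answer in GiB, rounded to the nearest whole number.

303 GiB

317,718,528 KiB = 317,718,528 × 2^10 bytes = 325,343,772,672 bytes
1 GiB = 2^30 bytes = 1,073,741,824 bytes
325,343,772,672 / 1,073,741,824 = 303 GiB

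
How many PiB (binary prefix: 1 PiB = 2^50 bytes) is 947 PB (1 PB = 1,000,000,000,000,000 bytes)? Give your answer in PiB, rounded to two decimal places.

841.10 PiB

947 PB = 947 × 10^15 bytes = 947,000,000,000,000,000 bytes
1 PiB = 2^50 bytes = 1,125,899,906,842,624 bytes
947,000,000,000,000,000 / 1,125,899,906,842,624 = 841.10 PiB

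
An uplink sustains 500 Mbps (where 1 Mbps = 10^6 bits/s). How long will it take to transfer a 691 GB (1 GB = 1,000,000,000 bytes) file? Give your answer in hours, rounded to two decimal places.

3.07 hours

691 GB = 691,000,000,000 bytes = 5,528,000,000,000 bits
500 Mbps = 500,000,000 bits/s
time = 5,528,000,000,000 / 500,000,000 = 11,056.0000 s
11,056.0000 s / 3600 = 3.07 hours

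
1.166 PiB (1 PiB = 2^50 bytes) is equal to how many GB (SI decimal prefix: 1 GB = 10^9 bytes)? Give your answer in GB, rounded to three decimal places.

1.166 PiB × 1,125,899,906,842,624 bytes/PiB = 1,312,799,291,378,499.584 bytes
1 GB = 10^9 bytes = 1,000,000,000 bytes
1,312,799,291,378,499.584 / 1,000,000,000 = 1,312,799.291 GB

1,312,799.291 GB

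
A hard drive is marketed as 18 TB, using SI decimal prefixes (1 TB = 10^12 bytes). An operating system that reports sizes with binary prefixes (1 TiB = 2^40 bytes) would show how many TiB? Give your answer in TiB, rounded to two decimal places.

16.37 TiB

18 TB = 18 × 10^12 bytes = 18,000,000,000,000 bytes
1 TiB = 2^40 bytes = 1,099,511,627,776 bytes
18,000,000,000,000 / 1,099,511,627,776 = 16.37 TiB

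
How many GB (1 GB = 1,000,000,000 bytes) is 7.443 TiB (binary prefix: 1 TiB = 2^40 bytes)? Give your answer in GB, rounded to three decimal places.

8,183.665 GB

7.443 TiB × 1,099,511,627,776 bytes/TiB = 8,183,665,045,536.768 bytes
1 GB = 1,000,000,000 bytes
8,183,665,045,536.768 / 1,000,000,000 = 8,183.665 GB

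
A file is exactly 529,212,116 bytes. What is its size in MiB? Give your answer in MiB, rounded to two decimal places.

504.70 MiB

529,212,116 bytes given.
1 MiB = 1,048,576 bytes
529,212,116 / 1,048,576 = 504.70 MiB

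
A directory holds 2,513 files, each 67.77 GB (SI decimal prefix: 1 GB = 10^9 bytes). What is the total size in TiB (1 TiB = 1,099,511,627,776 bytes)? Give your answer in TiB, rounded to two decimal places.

154.89 TiB

Total = 2,513 × 67.77 GB = 170306.01 GB
= 170306.01 × 1,000,000,000 bytes = 170,306,010,000,000 bytes
1 TiB = 1,099,511,627,776 bytes
170,306,010,000,000 / 1,099,511,627,776 = 154.89 TiB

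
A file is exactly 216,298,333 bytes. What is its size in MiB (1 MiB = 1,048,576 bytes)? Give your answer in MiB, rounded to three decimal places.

206.278 MiB

216,298,333 bytes given.
1 MiB = 2^20 bytes = 1,048,576 bytes
216,298,333 / 1,048,576 = 206.278 MiB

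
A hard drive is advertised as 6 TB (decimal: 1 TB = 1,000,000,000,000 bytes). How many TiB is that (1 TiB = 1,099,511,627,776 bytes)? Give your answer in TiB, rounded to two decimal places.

6 TB × 1,000,000,000,000 bytes/TB = 6,000,000,000,000 bytes
1 TiB = 1,099,511,627,776 bytes
6,000,000,000,000 / 1,099,511,627,776 = 5.46 TiB

5.46 TiB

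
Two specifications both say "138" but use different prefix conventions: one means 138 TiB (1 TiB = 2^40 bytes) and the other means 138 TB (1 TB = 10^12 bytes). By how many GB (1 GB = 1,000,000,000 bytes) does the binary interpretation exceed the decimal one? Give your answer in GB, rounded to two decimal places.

13,732.60 GB

138 TiB = 138 × 1,099,511,627,776 = 151,732,604,633,088 bytes
138 TB = 138 × 1,000,000,000,000 = 138,000,000,000,000 bytes
difference = 13,732,604,633,088 bytes
13,732,604,633,088 / 1,000,000,000 = 13,732.60 GB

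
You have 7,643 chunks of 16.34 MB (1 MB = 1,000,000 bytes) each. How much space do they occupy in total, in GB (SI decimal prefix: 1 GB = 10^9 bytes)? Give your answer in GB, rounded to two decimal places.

Total = 7,643 × 16.34 MB = 124886.62 MB
= 124886.62 × 1,000,000 bytes = 124,886,620,000 bytes
1 GB = 1,000,000,000 bytes
124,886,620,000 / 1,000,000,000 = 124.89 GB

124.89 GB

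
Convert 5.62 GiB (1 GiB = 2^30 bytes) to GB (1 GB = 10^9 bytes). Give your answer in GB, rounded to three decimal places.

5.62 GiB × 1,073,741,824 bytes/GiB = 6,034,429,050.88 bytes
1 GB = 1,000,000,000 bytes
6,034,429,050.88 / 1,000,000,000 = 6.034 GB

6.034 GB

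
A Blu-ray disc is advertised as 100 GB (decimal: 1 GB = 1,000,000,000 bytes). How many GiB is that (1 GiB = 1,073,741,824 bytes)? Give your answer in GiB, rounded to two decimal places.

100 GB × 1,000,000,000 bytes/GB = 100,000,000,000 bytes
1 GiB = 2^30 bytes = 1,073,741,824 bytes
100,000,000,000 / 1,073,741,824 = 93.13 GiB

93.13 GiB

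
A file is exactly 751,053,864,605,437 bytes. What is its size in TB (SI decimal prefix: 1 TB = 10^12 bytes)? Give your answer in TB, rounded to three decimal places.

751.054 TB

751,053,864,605,437 bytes given.
1 TB = 10^12 bytes = 1,000,000,000,000 bytes
751,053,864,605,437 / 1,000,000,000,000 = 751.054 TB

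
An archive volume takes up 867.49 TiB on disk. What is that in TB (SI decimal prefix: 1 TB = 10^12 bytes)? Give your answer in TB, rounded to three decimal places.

953.815 TB

867.49 TiB × 1,099,511,627,776 bytes/TiB = 953,815,341,979,402.24 bytes
1 TB = 1,000,000,000,000 bytes
953,815,341,979,402.24 / 1,000,000,000,000 = 953.815 TB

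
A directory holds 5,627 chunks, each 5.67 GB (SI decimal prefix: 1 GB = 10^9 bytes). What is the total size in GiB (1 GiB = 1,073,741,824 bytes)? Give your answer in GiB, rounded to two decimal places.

29,713.93 GiB

Total = 5,627 × 5.67 GB = 31905.09 GB
= 31905.09 × 1,000,000,000 bytes = 31,905,090,000,000 bytes
1 GiB = 1,073,741,824 bytes
31,905,090,000,000 / 1,073,741,824 = 29,713.93 GiB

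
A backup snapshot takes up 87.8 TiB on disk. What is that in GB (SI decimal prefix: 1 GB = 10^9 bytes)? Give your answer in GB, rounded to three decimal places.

87.8 TiB × 1,099,511,627,776 bytes/TiB = 96,537,120,918,732.8 bytes
1 GB = 10^9 bytes = 1,000,000,000 bytes
96,537,120,918,732.8 / 1,000,000,000 = 96,537.121 GB

96,537.121 GB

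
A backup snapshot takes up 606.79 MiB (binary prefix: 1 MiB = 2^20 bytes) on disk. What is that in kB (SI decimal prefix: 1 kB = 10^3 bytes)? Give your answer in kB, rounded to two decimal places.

606.79 MiB = 606.79 × 2^20 bytes = 636,265,431.04 bytes
1 kB = 10^3 bytes = 1,000 bytes
636,265,431.04 / 1,000 = 636,265.43 kB

636,265.43 kB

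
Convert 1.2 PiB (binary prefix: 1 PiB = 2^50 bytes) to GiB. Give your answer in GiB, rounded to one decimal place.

1,258,291.2 GiB

1.2 PiB = 1.2 × 2^50 bytes = 1,351,079,888,211,148.8 bytes
1 GiB = 1,073,741,824 bytes
1,351,079,888,211,148.8 / 1,073,741,824 = 1,258,291.2 GiB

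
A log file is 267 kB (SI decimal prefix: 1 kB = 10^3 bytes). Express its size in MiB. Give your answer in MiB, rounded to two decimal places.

0.25 MiB

267 kB = 267 × 10^3 bytes = 267,000 bytes
1 MiB = 1,048,576 bytes
267,000 / 1,048,576 = 0.25 MiB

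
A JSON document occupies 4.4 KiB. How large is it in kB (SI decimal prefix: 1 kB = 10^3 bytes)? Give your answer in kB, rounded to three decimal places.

4.4 KiB = 4.4 × 2^10 bytes = 4,505.6 bytes
1 kB = 10^3 bytes = 1,000 bytes
4,505.6 / 1,000 = 4.506 kB

4.506 kB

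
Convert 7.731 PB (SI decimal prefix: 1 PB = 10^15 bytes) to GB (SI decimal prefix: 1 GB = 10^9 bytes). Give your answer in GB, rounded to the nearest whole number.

7.731 PB × 1,000,000,000,000,000 bytes/PB = 7,731,000,000,000,000 bytes
1 GB = 1,000,000,000 bytes
7,731,000,000,000,000 / 1,000,000,000 = 7,731,000 GB

7,731,000 GB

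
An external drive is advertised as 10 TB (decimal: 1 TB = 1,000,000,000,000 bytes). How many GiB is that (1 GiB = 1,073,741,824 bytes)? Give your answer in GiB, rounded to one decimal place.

10 TB × 1,000,000,000,000 bytes/TB = 10,000,000,000,000 bytes
1 GiB = 2^30 bytes = 1,073,741,824 bytes
10,000,000,000,000 / 1,073,741,824 = 9,313.2 GiB

9,313.2 GiB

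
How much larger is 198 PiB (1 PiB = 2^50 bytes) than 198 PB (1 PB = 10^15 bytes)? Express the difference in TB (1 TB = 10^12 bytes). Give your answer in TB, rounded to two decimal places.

24,928.18 TB

198 PiB = 198 × 1,125,899,906,842,624 = 222,928,181,554,839,552 bytes
198 PB = 198 × 1,000,000,000,000,000 = 198,000,000,000,000,000 bytes
difference = 24,928,181,554,839,552 bytes
24,928,181,554,839,552 / 1,000,000,000,000 = 24,928.18 TB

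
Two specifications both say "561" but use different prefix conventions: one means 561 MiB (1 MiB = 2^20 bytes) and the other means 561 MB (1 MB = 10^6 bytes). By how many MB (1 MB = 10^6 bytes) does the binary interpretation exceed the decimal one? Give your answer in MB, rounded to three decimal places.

561 MiB = 561 × 1,048,576 = 588,251,136 bytes
561 MB = 561 × 1,000,000 = 561,000,000 bytes
difference = 27,251,136 bytes
27,251,136 / 1,000,000 = 27.251 MB

27.251 MB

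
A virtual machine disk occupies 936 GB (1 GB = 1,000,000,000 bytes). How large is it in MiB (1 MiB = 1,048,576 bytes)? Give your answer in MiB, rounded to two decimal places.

936 GB × 1,000,000,000 bytes/GB = 936,000,000,000 bytes
1 MiB = 2^20 bytes = 1,048,576 bytes
936,000,000,000 / 1,048,576 = 892,639.16 MiB

892,639.16 MiB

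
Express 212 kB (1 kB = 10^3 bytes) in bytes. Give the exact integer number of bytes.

212,000 bytes

212 × 1,000 = 212,000 bytes  (1 kB = 10^3 bytes)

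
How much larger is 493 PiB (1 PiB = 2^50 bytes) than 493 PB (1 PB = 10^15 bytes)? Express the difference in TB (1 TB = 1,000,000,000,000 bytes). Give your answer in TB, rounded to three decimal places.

62,068.654 TB

493 PiB = 493 × 1,125,899,906,842,624 = 555,068,654,073,413,632 bytes
493 PB = 493 × 1,000,000,000,000,000 = 493,000,000,000,000,000 bytes
difference = 62,068,654,073,413,632 bytes
62,068,654,073,413,632 / 1,000,000,000,000 = 62,068.654 TB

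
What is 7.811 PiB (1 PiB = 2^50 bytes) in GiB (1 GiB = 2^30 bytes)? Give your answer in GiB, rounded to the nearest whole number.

7.811 PiB × 1,125,899,906,842,624 bytes/PiB = 8,794,404,172,347,736.064 bytes
1 GiB = 2^30 bytes = 1,073,741,824 bytes
8,794,404,172,347,736.064 / 1,073,741,824 = 8,190,427 GiB

8,190,427 GiB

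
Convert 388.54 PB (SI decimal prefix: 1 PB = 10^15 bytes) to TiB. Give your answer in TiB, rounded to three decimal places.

353,375.071 TiB

388.54 PB × 1,000,000,000,000,000 bytes/PB = 388,540,000,000,000,000 bytes
1 TiB = 1,099,511,627,776 bytes
388,540,000,000,000,000 / 1,099,511,627,776 = 353,375.071 TiB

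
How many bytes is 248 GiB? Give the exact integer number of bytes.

248 × 1,073,741,824 = 266,287,972,352 bytes  (1 GiB = 2^30 bytes)

266,287,972,352 bytes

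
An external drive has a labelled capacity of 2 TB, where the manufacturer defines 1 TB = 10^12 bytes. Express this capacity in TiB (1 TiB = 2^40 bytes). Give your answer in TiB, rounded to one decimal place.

1.8 TiB

2 TB × 1,000,000,000,000 bytes/TB = 2,000,000,000,000 bytes
1 TiB = 1,099,511,627,776 bytes
2,000,000,000,000 / 1,099,511,627,776 = 1.8 TiB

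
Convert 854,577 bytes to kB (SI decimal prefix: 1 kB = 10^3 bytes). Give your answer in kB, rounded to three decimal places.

854.577 kB

854,577 bytes given.
1 kB = 1,000 bytes
854,577 / 1,000 = 854.577 kB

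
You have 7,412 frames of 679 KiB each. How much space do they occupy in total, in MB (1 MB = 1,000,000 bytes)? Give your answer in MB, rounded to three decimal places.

5,153.534 MB

Total = 7,412 × 679 KiB = 5,032,748 KiB
= 5,032,748 × 1,024 bytes = 5,153,533,952 bytes
1 MB = 1,000,000 bytes
5,153,533,952 / 1,000,000 = 5,153.534 MB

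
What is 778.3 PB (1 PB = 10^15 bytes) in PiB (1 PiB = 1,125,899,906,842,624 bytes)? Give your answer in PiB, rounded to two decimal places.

691.27 PiB

778.3 PB × 1,000,000,000,000,000 bytes/PB = 778,300,000,000,000,000 bytes
1 PiB = 1,125,899,906,842,624 bytes
778,300,000,000,000,000 / 1,125,899,906,842,624 = 691.27 PiB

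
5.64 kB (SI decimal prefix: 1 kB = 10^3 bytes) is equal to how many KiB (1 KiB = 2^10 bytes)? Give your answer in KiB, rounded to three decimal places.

5.508 KiB

5.64 kB × 1,000 bytes/kB = 5,640 bytes
1 KiB = 1,024 bytes
5,640 / 1,024 = 5.508 KiB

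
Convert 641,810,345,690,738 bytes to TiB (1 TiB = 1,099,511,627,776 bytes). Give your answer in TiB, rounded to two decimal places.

641,810,345,690,738 bytes given.
1 TiB = 2^40 bytes = 1,099,511,627,776 bytes
641,810,345,690,738 / 1,099,511,627,776 = 583.72 TiB

583.72 TiB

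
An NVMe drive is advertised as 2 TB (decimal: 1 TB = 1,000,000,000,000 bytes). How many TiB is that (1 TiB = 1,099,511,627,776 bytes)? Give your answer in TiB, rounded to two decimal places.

2 TB = 2 × 10^12 bytes = 2,000,000,000,000 bytes
1 TiB = 1,099,511,627,776 bytes
2,000,000,000,000 / 1,099,511,627,776 = 1.82 TiB

1.82 TiB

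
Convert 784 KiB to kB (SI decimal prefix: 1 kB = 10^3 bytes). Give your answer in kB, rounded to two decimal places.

784 KiB × 1,024 bytes/KiB = 802,816 bytes
1 kB = 1,000 bytes
802,816 / 1,000 = 802.82 kB

802.82 kB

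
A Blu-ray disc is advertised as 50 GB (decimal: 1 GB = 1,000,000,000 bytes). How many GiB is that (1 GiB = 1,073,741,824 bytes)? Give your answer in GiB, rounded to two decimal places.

46.57 GiB

50 GB = 50 × 10^9 bytes = 50,000,000,000 bytes
1 GiB = 1,073,741,824 bytes
50,000,000,000 / 1,073,741,824 = 46.57 GiB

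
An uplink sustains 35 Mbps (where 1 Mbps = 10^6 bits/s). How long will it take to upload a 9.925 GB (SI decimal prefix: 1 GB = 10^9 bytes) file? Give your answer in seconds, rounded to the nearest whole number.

2,269 seconds

9.925 GB = 9,925,000,000 bytes = 79,400,000,000 bits
35 Mbps = 35,000,000 bits/s
time = 79,400,000,000 / 35,000,000 = 2,269 s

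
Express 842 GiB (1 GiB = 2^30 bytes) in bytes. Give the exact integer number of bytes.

904,090,615,808 bytes

842 × 1,073,741,824 = 904,090,615,808 bytes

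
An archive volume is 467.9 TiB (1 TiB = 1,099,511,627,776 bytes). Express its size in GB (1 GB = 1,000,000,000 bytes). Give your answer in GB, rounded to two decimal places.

514,461.49 GB

467.9 TiB × 1,099,511,627,776 bytes/TiB = 514,461,490,636,390.4 bytes
1 GB = 10^9 bytes = 1,000,000,000 bytes
514,461,490,636,390.4 / 1,000,000,000 = 514,461.49 GB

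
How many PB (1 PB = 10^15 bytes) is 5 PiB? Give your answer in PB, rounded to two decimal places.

5.63 PB

5 PiB × 1,125,899,906,842,624 bytes/PiB = 5,629,499,534,213,120 bytes
1 PB = 1,000,000,000,000,000 bytes
5,629,499,534,213,120 / 1,000,000,000,000,000 = 5.63 PB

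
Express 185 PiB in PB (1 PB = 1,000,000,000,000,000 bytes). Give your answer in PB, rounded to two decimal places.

185 PiB = 185 × 2^50 bytes = 208,291,482,765,885,440 bytes
1 PB = 1,000,000,000,000,000 bytes
208,291,482,765,885,440 / 1,000,000,000,000,000 = 208.29 PB

208.29 PB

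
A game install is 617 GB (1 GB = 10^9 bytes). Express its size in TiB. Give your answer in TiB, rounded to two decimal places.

0.56 TiB

617 GB × 1,000,000,000 bytes/GB = 617,000,000,000 bytes
1 TiB = 2^40 bytes = 1,099,511,627,776 bytes
617,000,000,000 / 1,099,511,627,776 = 0.56 TiB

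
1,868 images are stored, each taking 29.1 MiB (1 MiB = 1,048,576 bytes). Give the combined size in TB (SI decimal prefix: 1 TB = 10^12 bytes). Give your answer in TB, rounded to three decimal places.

Total = 1,868 × 29.1 MiB = 54358.8 MiB
= 54358.8 × 1,048,576 bytes = 56,999,333,068.8 bytes
1 TB = 1,000,000,000,000 bytes
56,999,333,068.8 / 1,000,000,000,000 = 0.057 TB

0.057 TB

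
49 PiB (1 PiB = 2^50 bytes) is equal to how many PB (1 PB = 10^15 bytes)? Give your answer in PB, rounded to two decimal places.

49 PiB × 1,125,899,906,842,624 bytes/PiB = 55,169,095,435,288,576 bytes
1 PB = 1,000,000,000,000,000 bytes
55,169,095,435,288,576 / 1,000,000,000,000,000 = 55.17 PB

55.17 PB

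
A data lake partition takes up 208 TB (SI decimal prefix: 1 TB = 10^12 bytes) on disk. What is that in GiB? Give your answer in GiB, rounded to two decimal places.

193,715.10 GiB

208 TB = 208 × 10^12 bytes = 208,000,000,000,000 bytes
1 GiB = 2^30 bytes = 1,073,741,824 bytes
208,000,000,000,000 / 1,073,741,824 = 193,715.10 GiB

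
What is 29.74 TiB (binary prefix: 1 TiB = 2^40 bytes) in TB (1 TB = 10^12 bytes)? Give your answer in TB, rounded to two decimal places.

29.74 TiB × 1,099,511,627,776 bytes/TiB = 32,699,475,810,058.24 bytes
1 TB = 10^12 bytes = 1,000,000,000,000 bytes
32,699,475,810,058.24 / 1,000,000,000,000 = 32.70 TB

32.70 TB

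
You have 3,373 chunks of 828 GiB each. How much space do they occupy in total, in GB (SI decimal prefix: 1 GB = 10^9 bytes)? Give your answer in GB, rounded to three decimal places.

Total = 3,373 × 828 GiB = 2,792,844 GiB
= 2,792,844 × 1,073,741,824 bytes = 2,998,793,410,707,456 bytes
1 GB = 1,000,000,000 bytes
2,998,793,410,707,456 / 1,000,000,000 = 2,998,793.411 GB

2,998,793.411 GB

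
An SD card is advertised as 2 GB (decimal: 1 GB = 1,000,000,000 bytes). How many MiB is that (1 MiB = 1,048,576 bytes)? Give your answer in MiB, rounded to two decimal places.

1,907.35 MiB

2 GB = 2 × 10^9 bytes = 2,000,000,000 bytes
1 MiB = 1,048,576 bytes
2,000,000,000 / 1,048,576 = 1,907.35 MiB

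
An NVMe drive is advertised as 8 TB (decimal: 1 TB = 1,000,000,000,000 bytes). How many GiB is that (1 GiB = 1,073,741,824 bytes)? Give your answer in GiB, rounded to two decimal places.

8 TB = 8 × 10^12 bytes = 8,000,000,000,000 bytes
1 GiB = 2^30 bytes = 1,073,741,824 bytes
8,000,000,000,000 / 1,073,741,824 = 7,450.58 GiB

7,450.58 GiB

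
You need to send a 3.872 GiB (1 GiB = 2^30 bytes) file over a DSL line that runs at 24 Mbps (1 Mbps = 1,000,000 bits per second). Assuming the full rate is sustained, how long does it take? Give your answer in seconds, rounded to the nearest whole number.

3.872 GiB = 4,157,528,342.528 bytes = 33,260,226,740.224 bits
24 Mbps = 24,000,000 bits/s
time = 33,260,226,740.224 / 24,000,000 = 1,386 s

1,386 seconds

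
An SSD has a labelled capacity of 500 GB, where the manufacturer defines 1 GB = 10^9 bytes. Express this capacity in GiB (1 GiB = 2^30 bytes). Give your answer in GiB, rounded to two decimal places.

465.66 GiB

500 GB = 500 × 10^9 bytes = 500,000,000,000 bytes
1 GiB = 1,073,741,824 bytes
500,000,000,000 / 1,073,741,824 = 465.66 GiB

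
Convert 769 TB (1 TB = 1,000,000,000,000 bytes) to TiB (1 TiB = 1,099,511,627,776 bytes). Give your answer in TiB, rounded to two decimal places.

699.40 TiB

769 TB = 769 × 10^12 bytes = 769,000,000,000,000 bytes
1 TiB = 1,099,511,627,776 bytes
769,000,000,000,000 / 1,099,511,627,776 = 699.40 TiB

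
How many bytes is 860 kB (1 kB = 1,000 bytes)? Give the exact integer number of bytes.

860,000 bytes

860 × 1,000 = 860,000 bytes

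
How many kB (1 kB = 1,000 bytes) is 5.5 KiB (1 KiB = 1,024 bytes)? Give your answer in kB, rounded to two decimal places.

5.63 kB

5.5 KiB × 1,024 bytes/KiB = 5,632 bytes
1 kB = 10^3 bytes = 1,000 bytes
5,632 / 1,000 = 5.63 kB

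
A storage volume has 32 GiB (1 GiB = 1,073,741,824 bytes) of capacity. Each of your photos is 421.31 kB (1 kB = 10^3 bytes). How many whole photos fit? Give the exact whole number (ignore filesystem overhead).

81,554

Capacity: 32 GiB = 34,359,738,368 bytes
Per item: 421.31 kB = 421,310 bytes
⌊34,359,738,368 / 421,310⌋ = 81,554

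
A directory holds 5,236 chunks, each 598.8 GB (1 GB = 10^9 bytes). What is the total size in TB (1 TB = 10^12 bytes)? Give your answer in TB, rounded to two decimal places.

Total = 5,236 × 598.8 GB = 3135316.8 GB
= 3135316.8 × 1,000,000,000 bytes = 3,135,316,800,000,000 bytes
1 TB = 1,000,000,000,000 bytes
3,135,316,800,000,000 / 1,000,000,000,000 = 3,135.32 TB

3,135.32 TB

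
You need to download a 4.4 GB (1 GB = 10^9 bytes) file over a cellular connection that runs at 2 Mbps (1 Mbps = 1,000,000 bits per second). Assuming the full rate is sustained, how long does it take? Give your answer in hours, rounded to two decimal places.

4.4 GB = 4,400,000,000 bytes = 35,200,000,000 bits
2 Mbps = 2,000,000 bits/s
time = 35,200,000,000 / 2,000,000 = 17,600.0000 s
17,600.0000 s / 3600 = 4.89 hours

4.89 hours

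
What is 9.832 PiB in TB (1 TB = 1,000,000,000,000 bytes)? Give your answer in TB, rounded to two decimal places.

9.832 PiB = 9.832 × 2^50 bytes = 11,069,847,884,076,679.168 bytes
1 TB = 10^12 bytes = 1,000,000,000,000 bytes
11,069,847,884,076,679.168 / 1,000,000,000,000 = 11,069.85 TB

11,069.85 TB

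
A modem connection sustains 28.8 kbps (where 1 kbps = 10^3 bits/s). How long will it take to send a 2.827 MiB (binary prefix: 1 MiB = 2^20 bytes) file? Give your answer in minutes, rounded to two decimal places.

2.827 MiB = 2,964,324.352 bytes = 23,714,594.816 bits
28.8 kbps = 28,800 bits/s
time = 23,714,594.816 / 28,800 = 823.423 s
823.423 s / 60 = 13.72 minutes

13.72 minutes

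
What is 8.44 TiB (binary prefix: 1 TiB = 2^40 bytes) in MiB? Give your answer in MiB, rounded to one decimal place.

8.44 TiB × 1,099,511,627,776 bytes/TiB = 9,279,878,138,429.44 bytes
1 MiB = 2^20 bytes = 1,048,576 bytes
9,279,878,138,429.44 / 1,048,576 = 8,849,981.4 MiB

8,849,981.4 MiB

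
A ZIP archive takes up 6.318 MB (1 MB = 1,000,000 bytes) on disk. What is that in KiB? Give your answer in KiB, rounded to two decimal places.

6,169.92 KiB

6.318 MB = 6.318 × 10^6 bytes = 6,318,000 bytes
1 KiB = 2^10 bytes = 1,024 bytes
6,318,000 / 1,024 = 6,169.92 KiB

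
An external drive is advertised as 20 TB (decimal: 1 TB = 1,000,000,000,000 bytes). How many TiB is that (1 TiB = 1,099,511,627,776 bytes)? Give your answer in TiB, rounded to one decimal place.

18.2 TiB

20 TB = 20 × 10^12 bytes = 20,000,000,000,000 bytes
1 TiB = 1,099,511,627,776 bytes
20,000,000,000,000 / 1,099,511,627,776 = 18.2 TiB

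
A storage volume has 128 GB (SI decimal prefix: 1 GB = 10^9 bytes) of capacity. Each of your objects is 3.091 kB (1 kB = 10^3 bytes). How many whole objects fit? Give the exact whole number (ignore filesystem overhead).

41,410,546

Capacity: 128 GB = 128,000,000,000 bytes
Per item: 3.091 kB = 3,091 bytes
⌊128,000,000,000 / 3,091⌋ = 41,410,546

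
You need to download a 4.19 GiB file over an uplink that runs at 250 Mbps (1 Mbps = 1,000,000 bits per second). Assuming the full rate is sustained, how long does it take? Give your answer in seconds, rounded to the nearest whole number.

4.19 GiB = 4,498,978,242.56 bytes = 35,991,825,940.48 bits
250 Mbps = 250,000,000 bits/s
time = 35,991,825,940.48 / 250,000,000 = 144 s

144 seconds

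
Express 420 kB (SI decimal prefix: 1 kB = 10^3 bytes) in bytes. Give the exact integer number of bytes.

420,000 bytes

420 × 1,000 = 420,000 bytes  (1 kB = 10^3 bytes)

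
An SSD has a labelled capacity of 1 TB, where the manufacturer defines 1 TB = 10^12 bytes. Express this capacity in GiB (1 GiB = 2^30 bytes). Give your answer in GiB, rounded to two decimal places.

931.32 GiB

1 TB = 1 × 10^12 bytes = 1,000,000,000,000 bytes
1 GiB = 1,073,741,824 bytes
1,000,000,000,000 / 1,073,741,824 = 931.32 GiB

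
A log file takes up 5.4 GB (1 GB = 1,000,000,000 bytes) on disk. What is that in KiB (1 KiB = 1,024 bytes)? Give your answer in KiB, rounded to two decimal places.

5,273,437.50 KiB

5.4 GB × 1,000,000,000 bytes/GB = 5,400,000,000 bytes
1 KiB = 2^10 bytes = 1,024 bytes
5,400,000,000 / 1,024 = 5,273,437.50 KiB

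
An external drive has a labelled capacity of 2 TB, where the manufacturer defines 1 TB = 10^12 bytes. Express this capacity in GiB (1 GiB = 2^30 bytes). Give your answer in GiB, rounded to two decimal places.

2 TB × 1,000,000,000,000 bytes/TB = 2,000,000,000,000 bytes
1 GiB = 1,073,741,824 bytes
2,000,000,000,000 / 1,073,741,824 = 1,862.65 GiB

1,862.65 GiB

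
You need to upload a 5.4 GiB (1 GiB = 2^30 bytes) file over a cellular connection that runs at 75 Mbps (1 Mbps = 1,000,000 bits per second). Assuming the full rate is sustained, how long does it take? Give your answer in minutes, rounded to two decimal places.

5.4 GiB = 5,798,205,849.6 bytes = 46,385,646,796.8 bits
75 Mbps = 75,000,000 bits/s
time = 46,385,646,796.8 / 75,000,000 = 618.475 s
618.475 s / 60 = 10.31 minutes

10.31 minutes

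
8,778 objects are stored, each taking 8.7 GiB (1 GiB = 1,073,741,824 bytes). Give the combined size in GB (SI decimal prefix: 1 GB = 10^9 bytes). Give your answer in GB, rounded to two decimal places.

82,000.16 GB

Total = 8,778 × 8.7 GiB = 76368.6 GiB
= 76368.6 × 1,073,741,824 bytes = 82,000,159,860,326.4 bytes
1 GB = 1,000,000,000 bytes
82,000,159,860,326.4 / 1,000,000,000 = 82,000.16 GB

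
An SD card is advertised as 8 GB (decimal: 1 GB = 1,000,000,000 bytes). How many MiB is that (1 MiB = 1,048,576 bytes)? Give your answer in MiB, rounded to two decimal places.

8 GB × 1,000,000,000 bytes/GB = 8,000,000,000 bytes
1 MiB = 1,048,576 bytes
8,000,000,000 / 1,048,576 = 7,629.39 MiB

7,629.39 MiB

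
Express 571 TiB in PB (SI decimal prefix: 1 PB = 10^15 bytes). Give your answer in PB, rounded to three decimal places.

571 TiB = 571 × 2^40 bytes = 627,821,139,460,096 bytes
1 PB = 10^15 bytes = 1,000,000,000,000,000 bytes
627,821,139,460,096 / 1,000,000,000,000,000 = 0.628 PB

0.628 PB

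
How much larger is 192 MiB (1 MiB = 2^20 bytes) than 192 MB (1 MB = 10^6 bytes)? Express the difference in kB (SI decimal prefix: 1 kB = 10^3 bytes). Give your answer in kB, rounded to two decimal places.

192 MiB = 192 × 1,048,576 = 201,326,592 bytes
192 MB = 192 × 1,000,000 = 192,000,000 bytes
difference = 9,326,592 bytes
9,326,592 / 1,000 = 9,326.59 kB

9,326.59 kB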